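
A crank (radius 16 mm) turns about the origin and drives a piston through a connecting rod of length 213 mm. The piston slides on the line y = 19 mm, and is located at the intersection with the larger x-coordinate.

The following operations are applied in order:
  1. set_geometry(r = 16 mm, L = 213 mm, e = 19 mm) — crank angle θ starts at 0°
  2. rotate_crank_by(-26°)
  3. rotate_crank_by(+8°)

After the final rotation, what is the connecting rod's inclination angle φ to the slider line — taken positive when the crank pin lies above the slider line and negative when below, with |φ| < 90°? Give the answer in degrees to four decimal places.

-6.4545

set_geometry: r = 16 mm, L = 213 mm, e = 19 mm; θ ← 0°
rotate_crank_by(-26°): θ ← 0° -26° = -26°
rotate_crank_by(+8°): θ ← -26° +8° = -18°
crank pin P = (r cos θ, r sin θ) = (15.216904, -4.944272)
h = r sin θ − e = -4.944272 − 19 = -23.944272
sin φ = h / L = -23.944272 / 213 = -0.11241442
φ = arcsin(-0.11241442) = -6.454515°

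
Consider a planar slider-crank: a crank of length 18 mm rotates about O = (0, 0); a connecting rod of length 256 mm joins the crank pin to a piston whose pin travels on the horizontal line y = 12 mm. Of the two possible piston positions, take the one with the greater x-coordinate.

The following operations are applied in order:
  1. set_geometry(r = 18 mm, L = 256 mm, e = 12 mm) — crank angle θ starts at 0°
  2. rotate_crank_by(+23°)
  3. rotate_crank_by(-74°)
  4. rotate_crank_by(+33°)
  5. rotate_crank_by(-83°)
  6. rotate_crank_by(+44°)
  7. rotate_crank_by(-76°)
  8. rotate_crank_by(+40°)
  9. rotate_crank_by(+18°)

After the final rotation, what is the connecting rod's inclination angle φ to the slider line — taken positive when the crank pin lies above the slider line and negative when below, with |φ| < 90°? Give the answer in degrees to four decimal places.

-6.5916

set_geometry: r = 18 mm, L = 256 mm, e = 12 mm; θ ← 0°
rotate_crank_by(+23°): θ ← 0° +23° = 23°
rotate_crank_by(-74°): θ ← 23° -74° = -51°
rotate_crank_by(+33°): θ ← -51° +33° = -18°
rotate_crank_by(-83°): θ ← -18° -83° = -101°
rotate_crank_by(+44°): θ ← -101° +44° = -57°
rotate_crank_by(-76°): θ ← -57° -76° = -133°
rotate_crank_by(+40°): θ ← -133° +40° = -93°
rotate_crank_by(+18°): θ ← -93° +18° = -75°
crank pin P = (r cos θ, r sin θ) = (4.658743, -17.386665)
h = r sin θ − e = -17.386665 − 12 = -29.386665
sin φ = h / L = -29.386665 / 256 = -0.11479166
φ = arcsin(-0.11479166) = -6.591608°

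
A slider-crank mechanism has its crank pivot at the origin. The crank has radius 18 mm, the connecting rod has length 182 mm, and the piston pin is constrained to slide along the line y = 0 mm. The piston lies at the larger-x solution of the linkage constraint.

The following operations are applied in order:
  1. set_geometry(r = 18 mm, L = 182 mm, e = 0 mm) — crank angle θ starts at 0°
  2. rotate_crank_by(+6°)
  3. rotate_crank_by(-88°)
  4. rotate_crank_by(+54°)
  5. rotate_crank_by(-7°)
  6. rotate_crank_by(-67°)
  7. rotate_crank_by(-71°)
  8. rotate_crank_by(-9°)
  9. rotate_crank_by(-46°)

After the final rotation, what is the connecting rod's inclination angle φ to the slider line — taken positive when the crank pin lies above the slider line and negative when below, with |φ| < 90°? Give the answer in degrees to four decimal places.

set_geometry: r = 18 mm, L = 182 mm, e = 0 mm; θ ← 0°
rotate_crank_by(+6°): θ ← 0° +6° = 6°
rotate_crank_by(-88°): θ ← 6° -88° = -82°
rotate_crank_by(+54°): θ ← -82° +54° = -28°
rotate_crank_by(-7°): θ ← -28° -7° = -35°
rotate_crank_by(-67°): θ ← -35° -67° = -102°
rotate_crank_by(-71°): θ ← -102° -71° = -173°
rotate_crank_by(-9°): θ ← -173° -9° = -182°
rotate_crank_by(-46°): θ ← -182° -46° = -228°
crank pin P = (r cos θ, r sin θ) = (-12.044351, 13.376607)
h = r sin θ − e = 13.376607 − 0 = 13.376607
sin φ = h / L = 13.376607 / 182 = 0.07349784
φ = arcsin(0.07349784) = 4.214917°

4.2149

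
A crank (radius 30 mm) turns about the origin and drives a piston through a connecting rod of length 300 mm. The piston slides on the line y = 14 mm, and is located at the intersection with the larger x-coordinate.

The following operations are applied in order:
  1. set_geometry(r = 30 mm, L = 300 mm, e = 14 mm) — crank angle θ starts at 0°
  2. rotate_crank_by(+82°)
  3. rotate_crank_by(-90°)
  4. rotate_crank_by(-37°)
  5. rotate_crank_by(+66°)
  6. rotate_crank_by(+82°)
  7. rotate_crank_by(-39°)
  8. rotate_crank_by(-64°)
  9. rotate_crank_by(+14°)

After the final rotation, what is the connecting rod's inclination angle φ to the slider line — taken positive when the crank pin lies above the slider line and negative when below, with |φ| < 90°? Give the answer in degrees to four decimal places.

set_geometry: r = 30 mm, L = 300 mm, e = 14 mm; θ ← 0°
rotate_crank_by(+82°): θ ← 0° +82° = 82°
rotate_crank_by(-90°): θ ← 82° -90° = -8°
rotate_crank_by(-37°): θ ← -8° -37° = -45°
rotate_crank_by(+66°): θ ← -45° +66° = 21°
rotate_crank_by(+82°): θ ← 21° +82° = 103°
rotate_crank_by(-39°): θ ← 103° -39° = 64°
rotate_crank_by(-64°): θ ← 64° -64° = 0°
rotate_crank_by(+14°): θ ← 0° +14° = 14°
crank pin P = (r cos θ, r sin θ) = (29.108872, 7.257657)
h = r sin θ − e = 7.257657 − 14 = -6.742343
sin φ = h / L = -6.742343 / 300 = -0.02247448
φ = arcsin(-0.02247448) = -1.287801°

-1.2878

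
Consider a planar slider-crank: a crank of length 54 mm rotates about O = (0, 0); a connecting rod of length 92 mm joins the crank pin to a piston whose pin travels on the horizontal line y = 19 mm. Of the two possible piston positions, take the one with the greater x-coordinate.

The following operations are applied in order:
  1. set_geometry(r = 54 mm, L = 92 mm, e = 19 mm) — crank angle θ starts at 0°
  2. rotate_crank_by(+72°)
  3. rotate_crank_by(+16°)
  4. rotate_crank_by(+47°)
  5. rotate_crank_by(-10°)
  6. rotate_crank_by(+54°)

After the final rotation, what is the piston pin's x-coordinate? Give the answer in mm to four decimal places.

set_geometry: r = 54 mm, L = 92 mm, e = 19 mm; θ ← 0°
rotate_crank_by(+72°): θ ← 0° +72° = 72°
rotate_crank_by(+16°): θ ← 72° +16° = 88°
rotate_crank_by(+47°): θ ← 88° +47° = 135°
rotate_crank_by(-10°): θ ← 135° -10° = 125°
rotate_crank_by(+54°): θ ← 125° +54° = 179°
crank pin P = (r cos θ, r sin θ) = (-53.991776, 0.942430)
h = r sin θ − e = 0.942430 − 19 = -18.057570
x = r cos θ + √(L² − h²) = -53.991776 + √(8464.0 − 326.0758) = -53.991776 + 90.210444 = 36.218668

36.2187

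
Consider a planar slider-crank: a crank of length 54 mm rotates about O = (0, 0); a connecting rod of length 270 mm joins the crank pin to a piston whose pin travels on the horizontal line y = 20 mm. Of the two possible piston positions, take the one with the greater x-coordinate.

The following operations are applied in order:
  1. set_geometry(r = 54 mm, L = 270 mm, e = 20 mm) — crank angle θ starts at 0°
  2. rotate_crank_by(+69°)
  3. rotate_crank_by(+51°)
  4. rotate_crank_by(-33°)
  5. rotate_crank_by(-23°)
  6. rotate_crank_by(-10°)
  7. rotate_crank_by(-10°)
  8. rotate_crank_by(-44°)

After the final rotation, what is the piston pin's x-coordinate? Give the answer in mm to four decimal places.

323.2582

set_geometry: r = 54 mm, L = 270 mm, e = 20 mm; θ ← 0°
rotate_crank_by(+69°): θ ← 0° +69° = 69°
rotate_crank_by(+51°): θ ← 69° +51° = 120°
rotate_crank_by(-33°): θ ← 120° -33° = 87°
rotate_crank_by(-23°): θ ← 87° -23° = 64°
rotate_crank_by(-10°): θ ← 64° -10° = 54°
rotate_crank_by(-10°): θ ← 54° -10° = 44°
rotate_crank_by(-44°): θ ← 44° -44° = 0°
crank pin P = (r cos θ, r sin θ) = (54.000000, 0.000000)
h = r sin θ − e = 0.000000 − 20 = -20.000000
x = r cos θ + √(L² − h²) = 54.000000 + √(72900.0 − 400.0000) = 54.000000 + 269.258240 = 323.258240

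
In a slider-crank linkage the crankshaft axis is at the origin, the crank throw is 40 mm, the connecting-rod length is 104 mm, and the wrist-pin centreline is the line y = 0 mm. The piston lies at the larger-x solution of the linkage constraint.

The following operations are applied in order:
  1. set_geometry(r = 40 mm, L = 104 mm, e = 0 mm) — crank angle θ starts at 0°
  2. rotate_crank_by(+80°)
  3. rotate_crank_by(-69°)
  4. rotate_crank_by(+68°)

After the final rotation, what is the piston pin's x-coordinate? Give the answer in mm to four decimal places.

set_geometry: r = 40 mm, L = 104 mm, e = 0 mm; θ ← 0°
rotate_crank_by(+80°): θ ← 0° +80° = 80°
rotate_crank_by(-69°): θ ← 80° -69° = 11°
rotate_crank_by(+68°): θ ← 11° +68° = 79°
crank pin P = (r cos θ, r sin θ) = (7.632360, 39.265087)
h = r sin θ − e = 39.265087 − 0 = 39.265087
x = r cos θ + √(L² − h²) = 7.632360 + √(10816.0 − 1541.7471) = 7.632360 + 96.302923 = 103.935282

103.9353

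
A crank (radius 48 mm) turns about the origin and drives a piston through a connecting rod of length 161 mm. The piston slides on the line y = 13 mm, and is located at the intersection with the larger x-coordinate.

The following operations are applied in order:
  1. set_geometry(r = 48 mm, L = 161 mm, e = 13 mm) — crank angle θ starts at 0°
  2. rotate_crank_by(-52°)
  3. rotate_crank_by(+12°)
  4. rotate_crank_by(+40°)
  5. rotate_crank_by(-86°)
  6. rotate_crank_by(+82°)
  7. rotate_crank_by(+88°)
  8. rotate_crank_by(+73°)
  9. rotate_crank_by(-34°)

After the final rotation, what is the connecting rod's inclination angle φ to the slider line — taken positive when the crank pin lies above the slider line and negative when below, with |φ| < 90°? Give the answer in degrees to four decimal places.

set_geometry: r = 48 mm, L = 161 mm, e = 13 mm; θ ← 0°
rotate_crank_by(-52°): θ ← 0° -52° = -52°
rotate_crank_by(+12°): θ ← -52° +12° = -40°
rotate_crank_by(+40°): θ ← -40° +40° = 0°
rotate_crank_by(-86°): θ ← 0° -86° = -86°
rotate_crank_by(+82°): θ ← -86° +82° = -4°
rotate_crank_by(+88°): θ ← -4° +88° = 84°
rotate_crank_by(+73°): θ ← 84° +73° = 157°
rotate_crank_by(-34°): θ ← 157° -34° = 123°
crank pin P = (r cos θ, r sin θ) = (-26.142674, 40.256187)
h = r sin θ − e = 40.256187 − 13 = 27.256187
sin φ = h / L = 27.256187 / 161 = 0.16929309
φ = arcsin(0.16929309) = 9.746720°

9.7467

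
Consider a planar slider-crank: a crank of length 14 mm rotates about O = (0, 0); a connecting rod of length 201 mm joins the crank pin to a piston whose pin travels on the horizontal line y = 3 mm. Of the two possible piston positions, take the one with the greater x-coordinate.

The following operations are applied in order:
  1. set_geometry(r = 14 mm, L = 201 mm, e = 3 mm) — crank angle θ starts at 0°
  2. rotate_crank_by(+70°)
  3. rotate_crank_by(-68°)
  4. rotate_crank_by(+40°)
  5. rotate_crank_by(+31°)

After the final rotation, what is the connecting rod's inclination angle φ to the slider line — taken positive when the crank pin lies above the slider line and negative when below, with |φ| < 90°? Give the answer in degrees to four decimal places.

2.9625

set_geometry: r = 14 mm, L = 201 mm, e = 3 mm; θ ← 0°
rotate_crank_by(+70°): θ ← 0° +70° = 70°
rotate_crank_by(-68°): θ ← 70° -68° = 2°
rotate_crank_by(+40°): θ ← 2° +40° = 42°
rotate_crank_by(+31°): θ ← 42° +31° = 73°
crank pin P = (r cos θ, r sin θ) = (4.093204, 13.388267)
h = r sin θ − e = 13.388267 − 3 = 10.388267
sin φ = h / L = 10.388267 / 201 = 0.05168292
φ = arcsin(0.05168292) = 2.962533°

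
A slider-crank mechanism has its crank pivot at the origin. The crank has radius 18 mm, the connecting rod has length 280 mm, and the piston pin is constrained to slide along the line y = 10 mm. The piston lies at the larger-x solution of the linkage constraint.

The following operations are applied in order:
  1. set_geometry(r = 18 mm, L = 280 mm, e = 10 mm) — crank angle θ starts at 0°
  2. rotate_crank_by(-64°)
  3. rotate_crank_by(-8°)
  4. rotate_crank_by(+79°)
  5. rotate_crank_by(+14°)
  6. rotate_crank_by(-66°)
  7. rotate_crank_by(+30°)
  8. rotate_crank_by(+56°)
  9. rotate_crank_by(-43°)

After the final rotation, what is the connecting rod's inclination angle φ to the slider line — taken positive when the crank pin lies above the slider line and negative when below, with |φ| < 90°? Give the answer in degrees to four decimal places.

set_geometry: r = 18 mm, L = 280 mm, e = 10 mm; θ ← 0°
rotate_crank_by(-64°): θ ← 0° -64° = -64°
rotate_crank_by(-8°): θ ← -64° -8° = -72°
rotate_crank_by(+79°): θ ← -72° +79° = 7°
rotate_crank_by(+14°): θ ← 7° +14° = 21°
rotate_crank_by(-66°): θ ← 21° -66° = -45°
rotate_crank_by(+30°): θ ← -45° +30° = -15°
rotate_crank_by(+56°): θ ← -15° +56° = 41°
rotate_crank_by(-43°): θ ← 41° -43° = -2°
crank pin P = (r cos θ, r sin θ) = (17.989035, -0.628191)
h = r sin θ − e = -0.628191 − 10 = -10.628191
sin φ = h / L = -10.628191 / 280 = -0.03795782
φ = arcsin(-0.03795782) = -2.175346°

-2.1753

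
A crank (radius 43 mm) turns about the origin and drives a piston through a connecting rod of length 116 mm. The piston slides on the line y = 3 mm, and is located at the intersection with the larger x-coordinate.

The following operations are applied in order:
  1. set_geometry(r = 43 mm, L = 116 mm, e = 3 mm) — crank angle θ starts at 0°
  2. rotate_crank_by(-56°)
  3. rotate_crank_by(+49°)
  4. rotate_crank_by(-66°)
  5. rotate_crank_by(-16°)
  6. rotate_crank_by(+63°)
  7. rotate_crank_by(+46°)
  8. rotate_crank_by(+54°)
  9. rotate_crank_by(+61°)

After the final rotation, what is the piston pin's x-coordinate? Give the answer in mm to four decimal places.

set_geometry: r = 43 mm, L = 116 mm, e = 3 mm; θ ← 0°
rotate_crank_by(-56°): θ ← 0° -56° = -56°
rotate_crank_by(+49°): θ ← -56° +49° = -7°
rotate_crank_by(-66°): θ ← -7° -66° = -73°
rotate_crank_by(-16°): θ ← -73° -16° = -89°
rotate_crank_by(+63°): θ ← -89° +63° = -26°
rotate_crank_by(+46°): θ ← -26° +46° = 20°
rotate_crank_by(+54°): θ ← 20° +54° = 74°
rotate_crank_by(+61°): θ ← 74° +61° = 135°
crank pin P = (r cos θ, r sin θ) = (-30.405592, 30.405592)
h = r sin θ − e = 30.405592 − 3 = 27.405592
x = r cos θ + √(L² − h²) = -30.405592 + √(13456.0 − 751.0665) = -30.405592 + 112.716164 = 82.310572

82.3106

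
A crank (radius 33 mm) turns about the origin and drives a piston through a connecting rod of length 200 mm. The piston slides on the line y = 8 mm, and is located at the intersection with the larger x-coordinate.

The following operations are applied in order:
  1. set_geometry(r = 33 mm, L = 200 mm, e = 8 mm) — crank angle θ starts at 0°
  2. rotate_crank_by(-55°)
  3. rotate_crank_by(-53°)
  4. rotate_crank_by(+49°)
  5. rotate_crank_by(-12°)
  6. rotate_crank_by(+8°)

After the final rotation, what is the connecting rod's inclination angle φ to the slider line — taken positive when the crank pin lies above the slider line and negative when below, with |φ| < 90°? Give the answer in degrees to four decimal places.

set_geometry: r = 33 mm, L = 200 mm, e = 8 mm; θ ← 0°
rotate_crank_by(-55°): θ ← 0° -55° = -55°
rotate_crank_by(-53°): θ ← -55° -53° = -108°
rotate_crank_by(+49°): θ ← -108° +49° = -59°
rotate_crank_by(-12°): θ ← -59° -12° = -71°
rotate_crank_by(+8°): θ ← -71° +8° = -63°
crank pin P = (r cos θ, r sin θ) = (14.981686, -29.403215)
h = r sin θ − e = -29.403215 − 8 = -37.403215
sin φ = h / L = -37.403215 / 200 = -0.18701608
φ = arcsin(-0.18701608) = -10.778697°

-10.7787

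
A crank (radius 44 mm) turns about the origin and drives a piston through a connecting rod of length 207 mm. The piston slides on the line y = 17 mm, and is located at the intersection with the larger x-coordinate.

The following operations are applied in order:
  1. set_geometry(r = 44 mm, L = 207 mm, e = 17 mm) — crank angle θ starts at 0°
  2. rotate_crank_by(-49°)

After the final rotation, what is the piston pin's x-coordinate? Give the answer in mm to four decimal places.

229.6855

set_geometry: r = 44 mm, L = 207 mm, e = 17 mm; θ ← 0°
rotate_crank_by(-49°): θ ← 0° -49° = -49°
crank pin P = (r cos θ, r sin θ) = (28.866597, -33.207222)
h = r sin θ − e = -33.207222 − 17 = -50.207222
x = r cos θ + √(L² − h²) = 28.866597 + √(42849.0 − 2520.7651) = 28.866597 + 200.818911 = 229.685508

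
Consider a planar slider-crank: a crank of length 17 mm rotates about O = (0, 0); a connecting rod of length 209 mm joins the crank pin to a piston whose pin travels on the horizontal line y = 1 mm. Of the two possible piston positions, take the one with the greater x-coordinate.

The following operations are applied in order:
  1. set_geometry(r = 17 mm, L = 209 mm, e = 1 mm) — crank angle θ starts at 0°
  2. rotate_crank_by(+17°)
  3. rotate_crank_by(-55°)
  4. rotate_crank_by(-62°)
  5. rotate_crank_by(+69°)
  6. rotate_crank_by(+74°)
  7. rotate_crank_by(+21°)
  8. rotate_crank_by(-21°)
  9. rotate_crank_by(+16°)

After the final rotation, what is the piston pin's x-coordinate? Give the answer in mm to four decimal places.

217.3145

set_geometry: r = 17 mm, L = 209 mm, e = 1 mm; θ ← 0°
rotate_crank_by(+17°): θ ← 0° +17° = 17°
rotate_crank_by(-55°): θ ← 17° -55° = -38°
rotate_crank_by(-62°): θ ← -38° -62° = -100°
rotate_crank_by(+69°): θ ← -100° +69° = -31°
rotate_crank_by(+74°): θ ← -31° +74° = 43°
rotate_crank_by(+21°): θ ← 43° +21° = 64°
rotate_crank_by(-21°): θ ← 64° -21° = 43°
rotate_crank_by(+16°): θ ← 43° +16° = 59°
crank pin P = (r cos θ, r sin θ) = (8.755647, 14.571844)
h = r sin θ − e = 14.571844 − 1 = 13.571844
x = r cos θ + √(L² − h²) = 8.755647 + √(43681.0 − 184.1950) = 8.755647 + 208.558877 = 217.314524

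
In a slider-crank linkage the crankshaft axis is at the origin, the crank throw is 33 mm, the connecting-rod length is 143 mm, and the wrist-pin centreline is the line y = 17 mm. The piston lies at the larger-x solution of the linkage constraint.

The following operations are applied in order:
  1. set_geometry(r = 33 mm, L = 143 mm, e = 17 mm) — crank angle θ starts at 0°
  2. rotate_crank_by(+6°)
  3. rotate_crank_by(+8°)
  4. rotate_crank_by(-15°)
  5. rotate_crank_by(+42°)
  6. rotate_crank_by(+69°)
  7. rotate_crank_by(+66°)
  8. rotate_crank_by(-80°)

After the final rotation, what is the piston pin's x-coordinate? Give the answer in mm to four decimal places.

138.6729

set_geometry: r = 33 mm, L = 143 mm, e = 17 mm; θ ← 0°
rotate_crank_by(+6°): θ ← 0° +6° = 6°
rotate_crank_by(+8°): θ ← 6° +8° = 14°
rotate_crank_by(-15°): θ ← 14° -15° = -1°
rotate_crank_by(+42°): θ ← -1° +42° = 41°
rotate_crank_by(+69°): θ ← 41° +69° = 110°
rotate_crank_by(+66°): θ ← 110° +66° = 176°
rotate_crank_by(-80°): θ ← 176° -80° = 96°
crank pin P = (r cos θ, r sin θ) = (-3.449439, 32.819223)
h = r sin θ − e = 32.819223 − 17 = 15.819223
x = r cos θ + √(L² − h²) = -3.449439 + √(20449.0 − 250.2478) = -3.449439 + 142.122314 = 138.672875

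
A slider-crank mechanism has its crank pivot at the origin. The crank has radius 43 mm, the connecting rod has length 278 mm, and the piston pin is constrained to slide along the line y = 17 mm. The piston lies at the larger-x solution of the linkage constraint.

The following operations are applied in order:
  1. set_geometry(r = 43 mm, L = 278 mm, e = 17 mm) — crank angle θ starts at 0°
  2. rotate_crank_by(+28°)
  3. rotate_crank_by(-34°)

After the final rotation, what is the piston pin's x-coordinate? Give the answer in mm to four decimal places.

319.9322

set_geometry: r = 43 mm, L = 278 mm, e = 17 mm; θ ← 0°
rotate_crank_by(+28°): θ ← 0° +28° = 28°
rotate_crank_by(-34°): θ ← 28° -34° = -6°
crank pin P = (r cos θ, r sin θ) = (42.764442, -4.494724)
h = r sin θ − e = -4.494724 − 17 = -21.494724
x = r cos θ + √(L² − h²) = 42.764442 + √(77284.0 − 462.0232) = 42.764442 + 277.167777 = 319.932219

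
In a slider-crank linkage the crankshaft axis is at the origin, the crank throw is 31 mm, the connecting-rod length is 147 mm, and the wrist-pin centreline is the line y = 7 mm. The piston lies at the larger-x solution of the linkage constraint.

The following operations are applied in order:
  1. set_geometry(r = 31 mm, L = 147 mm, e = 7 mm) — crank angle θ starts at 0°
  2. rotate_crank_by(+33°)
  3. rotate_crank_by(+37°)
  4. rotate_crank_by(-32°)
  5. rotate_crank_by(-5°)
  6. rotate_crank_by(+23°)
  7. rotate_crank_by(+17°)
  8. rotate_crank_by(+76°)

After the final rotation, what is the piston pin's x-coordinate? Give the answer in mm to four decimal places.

set_geometry: r = 31 mm, L = 147 mm, e = 7 mm; θ ← 0°
rotate_crank_by(+33°): θ ← 0° +33° = 33°
rotate_crank_by(+37°): θ ← 33° +37° = 70°
rotate_crank_by(-32°): θ ← 70° -32° = 38°
rotate_crank_by(-5°): θ ← 38° -5° = 33°
rotate_crank_by(+23°): θ ← 33° +23° = 56°
rotate_crank_by(+17°): θ ← 56° +17° = 73°
rotate_crank_by(+76°): θ ← 73° +76° = 149°
crank pin P = (r cos θ, r sin θ) = (-26.572186, 15.966180)
h = r sin θ − e = 15.966180 − 7 = 8.966180
x = r cos θ + √(L² − h²) = -26.572186 + √(21609.0 − 80.3924) = -26.572186 + 146.726302 = 120.154115

120.1541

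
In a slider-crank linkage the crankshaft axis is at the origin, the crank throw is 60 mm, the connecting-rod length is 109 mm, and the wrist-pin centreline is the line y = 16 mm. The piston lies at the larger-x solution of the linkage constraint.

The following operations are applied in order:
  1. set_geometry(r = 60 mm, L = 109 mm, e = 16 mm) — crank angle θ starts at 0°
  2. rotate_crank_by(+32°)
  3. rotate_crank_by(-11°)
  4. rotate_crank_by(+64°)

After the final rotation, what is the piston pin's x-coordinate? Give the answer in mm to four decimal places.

105.0544

set_geometry: r = 60 mm, L = 109 mm, e = 16 mm; θ ← 0°
rotate_crank_by(+32°): θ ← 0° +32° = 32°
rotate_crank_by(-11°): θ ← 32° -11° = 21°
rotate_crank_by(+64°): θ ← 21° +64° = 85°
crank pin P = (r cos θ, r sin θ) = (5.229345, 59.771682)
h = r sin θ − e = 59.771682 − 16 = 43.771682
x = r cos θ + √(L² − h²) = 5.229345 + √(11881.0 − 1915.9601) = 5.229345 + 99.825046 = 105.054391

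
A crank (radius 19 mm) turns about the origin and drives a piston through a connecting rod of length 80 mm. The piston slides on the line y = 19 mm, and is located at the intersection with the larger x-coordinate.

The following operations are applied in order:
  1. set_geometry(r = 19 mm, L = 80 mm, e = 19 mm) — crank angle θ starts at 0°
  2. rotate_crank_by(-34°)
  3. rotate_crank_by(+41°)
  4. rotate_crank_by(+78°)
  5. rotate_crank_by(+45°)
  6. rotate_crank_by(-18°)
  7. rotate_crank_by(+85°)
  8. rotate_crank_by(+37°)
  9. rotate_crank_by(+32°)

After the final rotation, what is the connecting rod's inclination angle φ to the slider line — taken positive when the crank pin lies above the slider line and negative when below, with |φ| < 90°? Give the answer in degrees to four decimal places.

set_geometry: r = 19 mm, L = 80 mm, e = 19 mm; θ ← 0°
rotate_crank_by(-34°): θ ← 0° -34° = -34°
rotate_crank_by(+41°): θ ← -34° +41° = 7°
rotate_crank_by(+78°): θ ← 7° +78° = 85°
rotate_crank_by(+45°): θ ← 85° +45° = 130°
rotate_crank_by(-18°): θ ← 130° -18° = 112°
rotate_crank_by(+85°): θ ← 112° +85° = 197°
rotate_crank_by(+37°): θ ← 197° +37° = 234°
rotate_crank_by(+32°): θ ← 234° +32° = 266°
crank pin P = (r cos θ, r sin θ) = (-1.325373, -18.953717)
h = r sin θ − e = -18.953717 − 19 = -37.953717
sin φ = h / L = -37.953717 / 80 = -0.47442146
φ = arcsin(-0.47442146) = -28.321688°

-28.3217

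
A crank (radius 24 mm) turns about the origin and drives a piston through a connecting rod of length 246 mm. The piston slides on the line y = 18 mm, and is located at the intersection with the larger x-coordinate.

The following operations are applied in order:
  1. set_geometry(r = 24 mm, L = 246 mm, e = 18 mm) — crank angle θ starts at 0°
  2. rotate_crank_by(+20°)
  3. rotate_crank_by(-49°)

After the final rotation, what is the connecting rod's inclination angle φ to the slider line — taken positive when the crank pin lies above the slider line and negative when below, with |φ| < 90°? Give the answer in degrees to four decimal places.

-6.9192

set_geometry: r = 24 mm, L = 246 mm, e = 18 mm; θ ← 0°
rotate_crank_by(+20°): θ ← 0° +20° = 20°
rotate_crank_by(-49°): θ ← 20° -49° = -29°
crank pin P = (r cos θ, r sin θ) = (20.990873, -11.635431)
h = r sin θ − e = -11.635431 − 18 = -29.635431
sin φ = h / L = -29.635431 / 246 = -0.12046923
φ = arcsin(-0.12046923) = -6.919184°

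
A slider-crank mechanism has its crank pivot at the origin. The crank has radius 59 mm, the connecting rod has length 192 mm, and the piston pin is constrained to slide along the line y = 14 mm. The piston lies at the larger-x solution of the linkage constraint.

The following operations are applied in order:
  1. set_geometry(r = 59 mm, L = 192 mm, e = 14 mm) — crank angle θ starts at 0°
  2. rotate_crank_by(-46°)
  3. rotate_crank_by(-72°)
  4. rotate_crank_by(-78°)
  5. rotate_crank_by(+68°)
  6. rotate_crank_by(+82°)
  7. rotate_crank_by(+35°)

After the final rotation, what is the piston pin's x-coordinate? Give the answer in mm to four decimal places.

set_geometry: r = 59 mm, L = 192 mm, e = 14 mm; θ ← 0°
rotate_crank_by(-46°): θ ← 0° -46° = -46°
rotate_crank_by(-72°): θ ← -46° -72° = -118°
rotate_crank_by(-78°): θ ← -118° -78° = -196°
rotate_crank_by(+68°): θ ← -196° +68° = -128°
rotate_crank_by(+82°): θ ← -128° +82° = -46°
rotate_crank_by(+35°): θ ← -46° +35° = -11°
crank pin P = (r cos θ, r sin θ) = (57.916004, -11.257731)
h = r sin θ − e = -11.257731 − 14 = -25.257731
x = r cos θ + √(L² − h²) = 57.916004 + √(36864.0 − 637.9530) = 57.916004 + 190.331414 = 248.247418

248.2474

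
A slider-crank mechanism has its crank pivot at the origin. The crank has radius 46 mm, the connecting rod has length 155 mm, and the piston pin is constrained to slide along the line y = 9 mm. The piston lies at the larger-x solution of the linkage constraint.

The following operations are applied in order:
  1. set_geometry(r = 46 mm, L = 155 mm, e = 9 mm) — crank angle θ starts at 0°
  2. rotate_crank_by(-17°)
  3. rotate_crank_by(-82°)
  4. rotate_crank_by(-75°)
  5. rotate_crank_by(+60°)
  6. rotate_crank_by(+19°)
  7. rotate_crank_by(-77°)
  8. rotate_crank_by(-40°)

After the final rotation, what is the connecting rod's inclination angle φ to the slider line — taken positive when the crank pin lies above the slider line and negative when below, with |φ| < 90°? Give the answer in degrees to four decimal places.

5.6932

set_geometry: r = 46 mm, L = 155 mm, e = 9 mm; θ ← 0°
rotate_crank_by(-17°): θ ← 0° -17° = -17°
rotate_crank_by(-82°): θ ← -17° -82° = -99°
rotate_crank_by(-75°): θ ← -99° -75° = -174°
rotate_crank_by(+60°): θ ← -174° +60° = -114°
rotate_crank_by(+19°): θ ← -114° +19° = -95°
rotate_crank_by(-77°): θ ← -95° -77° = -172°
rotate_crank_by(-40°): θ ← -172° -40° = -212°
crank pin P = (r cos θ, r sin θ) = (-39.010212, 24.376286)
h = r sin θ − e = 24.376286 − 9 = 15.376286
sin φ = h / L = 15.376286 / 155 = 0.09920185
φ = arcsin(0.09920185) = 5.693211°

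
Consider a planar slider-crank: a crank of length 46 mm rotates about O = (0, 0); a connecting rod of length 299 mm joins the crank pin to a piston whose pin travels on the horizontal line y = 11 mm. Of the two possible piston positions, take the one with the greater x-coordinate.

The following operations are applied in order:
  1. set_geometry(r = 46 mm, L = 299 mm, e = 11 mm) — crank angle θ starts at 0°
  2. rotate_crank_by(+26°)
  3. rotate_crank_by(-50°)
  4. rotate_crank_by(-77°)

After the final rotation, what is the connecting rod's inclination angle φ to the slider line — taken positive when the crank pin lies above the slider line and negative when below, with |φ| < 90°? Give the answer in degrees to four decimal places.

-10.8249

set_geometry: r = 46 mm, L = 299 mm, e = 11 mm; θ ← 0°
rotate_crank_by(+26°): θ ← 0° +26° = 26°
rotate_crank_by(-50°): θ ← 26° -50° = -24°
rotate_crank_by(-77°): θ ← -24° -77° = -101°
crank pin P = (r cos θ, r sin θ) = (-8.777214, -45.154850)
h = r sin θ − e = -45.154850 − 11 = -56.154850
sin φ = h / L = -56.154850 / 299 = -0.18780886
φ = arcsin(-0.18780886) = -10.824940°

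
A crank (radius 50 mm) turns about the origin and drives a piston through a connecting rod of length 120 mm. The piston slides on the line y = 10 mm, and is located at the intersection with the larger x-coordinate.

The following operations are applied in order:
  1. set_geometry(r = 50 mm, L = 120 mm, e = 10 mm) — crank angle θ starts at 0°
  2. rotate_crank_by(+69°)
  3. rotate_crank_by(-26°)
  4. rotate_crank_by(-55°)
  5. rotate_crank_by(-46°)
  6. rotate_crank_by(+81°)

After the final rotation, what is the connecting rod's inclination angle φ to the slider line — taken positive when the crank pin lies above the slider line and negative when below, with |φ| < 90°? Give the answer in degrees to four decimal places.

4.5582

set_geometry: r = 50 mm, L = 120 mm, e = 10 mm; θ ← 0°
rotate_crank_by(+69°): θ ← 0° +69° = 69°
rotate_crank_by(-26°): θ ← 69° -26° = 43°
rotate_crank_by(-55°): θ ← 43° -55° = -12°
rotate_crank_by(-46°): θ ← -12° -46° = -58°
rotate_crank_by(+81°): θ ← -58° +81° = 23°
crank pin P = (r cos θ, r sin θ) = (46.025243, 19.536556)
h = r sin θ − e = 19.536556 − 10 = 9.536556
sin φ = h / L = 9.536556 / 120 = 0.07947130
φ = arcsin(0.07947130) = 4.558177°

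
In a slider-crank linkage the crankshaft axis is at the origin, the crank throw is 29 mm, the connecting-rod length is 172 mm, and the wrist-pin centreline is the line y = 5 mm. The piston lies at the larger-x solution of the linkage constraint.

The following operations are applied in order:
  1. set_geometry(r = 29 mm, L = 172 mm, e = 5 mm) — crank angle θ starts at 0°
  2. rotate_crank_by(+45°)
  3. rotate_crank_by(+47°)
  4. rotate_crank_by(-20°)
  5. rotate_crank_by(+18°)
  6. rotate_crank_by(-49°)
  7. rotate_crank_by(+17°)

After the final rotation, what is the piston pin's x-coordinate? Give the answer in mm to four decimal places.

set_geometry: r = 29 mm, L = 172 mm, e = 5 mm; θ ← 0°
rotate_crank_by(+45°): θ ← 0° +45° = 45°
rotate_crank_by(+47°): θ ← 45° +47° = 92°
rotate_crank_by(-20°): θ ← 92° -20° = 72°
rotate_crank_by(+18°): θ ← 72° +18° = 90°
rotate_crank_by(-49°): θ ← 90° -49° = 41°
rotate_crank_by(+17°): θ ← 41° +17° = 58°
crank pin P = (r cos θ, r sin θ) = (15.367659, 24.593395)
h = r sin θ − e = 24.593395 − 5 = 19.593395
x = r cos θ + √(L² − h²) = 15.367659 + √(29584.0 − 383.9011) = 15.367659 + 170.880364 = 186.248023

186.2480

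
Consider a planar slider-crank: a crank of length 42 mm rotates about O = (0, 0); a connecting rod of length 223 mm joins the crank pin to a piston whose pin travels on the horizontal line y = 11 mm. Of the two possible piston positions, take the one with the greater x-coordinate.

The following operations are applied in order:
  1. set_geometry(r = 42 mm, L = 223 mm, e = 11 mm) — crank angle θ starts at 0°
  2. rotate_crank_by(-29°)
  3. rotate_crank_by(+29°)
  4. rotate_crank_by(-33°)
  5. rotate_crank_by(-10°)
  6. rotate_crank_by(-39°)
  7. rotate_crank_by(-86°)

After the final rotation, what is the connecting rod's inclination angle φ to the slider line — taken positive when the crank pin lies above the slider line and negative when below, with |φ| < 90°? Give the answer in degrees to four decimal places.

-5.0765

set_geometry: r = 42 mm, L = 223 mm, e = 11 mm; θ ← 0°
rotate_crank_by(-29°): θ ← 0° -29° = -29°
rotate_crank_by(+29°): θ ← -29° +29° = 0°
rotate_crank_by(-33°): θ ← 0° -33° = -33°
rotate_crank_by(-10°): θ ← -33° -10° = -43°
rotate_crank_by(-39°): θ ← -43° -39° = -82°
rotate_crank_by(-86°): θ ← -82° -86° = -168°
crank pin P = (r cos θ, r sin θ) = (-41.082199, -8.732291)
h = r sin θ − e = -8.732291 − 11 = -19.732291
sin φ = h / L = -19.732291 / 223 = -0.08848561
φ = arcsin(-0.08848561) = -5.076491°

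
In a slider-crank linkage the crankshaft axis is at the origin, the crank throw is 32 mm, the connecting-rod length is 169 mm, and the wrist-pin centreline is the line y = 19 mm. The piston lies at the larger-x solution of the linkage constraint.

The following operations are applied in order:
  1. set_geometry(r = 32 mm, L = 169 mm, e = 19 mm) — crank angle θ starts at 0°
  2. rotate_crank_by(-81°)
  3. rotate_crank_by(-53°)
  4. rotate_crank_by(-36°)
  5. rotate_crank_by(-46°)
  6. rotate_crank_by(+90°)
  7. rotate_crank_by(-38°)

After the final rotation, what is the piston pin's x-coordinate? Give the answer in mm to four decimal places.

135.9340

set_geometry: r = 32 mm, L = 169 mm, e = 19 mm; θ ← 0°
rotate_crank_by(-81°): θ ← 0° -81° = -81°
rotate_crank_by(-53°): θ ← -81° -53° = -134°
rotate_crank_by(-36°): θ ← -134° -36° = -170°
rotate_crank_by(-46°): θ ← -170° -46° = -216°
rotate_crank_by(+90°): θ ← -216° +90° = -126°
rotate_crank_by(-38°): θ ← -126° -38° = -164°
crank pin P = (r cos θ, r sin θ) = (-30.760374, -8.820395)
h = r sin θ − e = -8.820395 − 19 = -27.820395
x = r cos θ + √(L² − h²) = -30.760374 + √(28561.0 − 773.9744) = -30.760374 + 166.694408 = 135.934034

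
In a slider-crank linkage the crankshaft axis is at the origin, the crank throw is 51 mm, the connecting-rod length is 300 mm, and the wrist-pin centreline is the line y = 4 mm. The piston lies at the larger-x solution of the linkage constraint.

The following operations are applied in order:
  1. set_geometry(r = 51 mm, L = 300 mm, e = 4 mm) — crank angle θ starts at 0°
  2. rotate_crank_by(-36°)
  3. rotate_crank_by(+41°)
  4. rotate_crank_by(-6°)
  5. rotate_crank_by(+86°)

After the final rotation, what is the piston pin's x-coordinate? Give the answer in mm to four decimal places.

set_geometry: r = 51 mm, L = 300 mm, e = 4 mm; θ ← 0°
rotate_crank_by(-36°): θ ← 0° -36° = -36°
rotate_crank_by(+41°): θ ← -36° +41° = 5°
rotate_crank_by(-6°): θ ← 5° -6° = -1°
rotate_crank_by(+86°): θ ← -1° +86° = 85°
crank pin P = (r cos θ, r sin θ) = (4.444943, 50.805930)
h = r sin θ − e = 50.805930 − 4 = 46.805930
x = r cos θ + √(L² − h²) = 4.444943 + √(90000.0 − 2190.7950) = 4.444943 + 296.326180 = 300.771123

300.7711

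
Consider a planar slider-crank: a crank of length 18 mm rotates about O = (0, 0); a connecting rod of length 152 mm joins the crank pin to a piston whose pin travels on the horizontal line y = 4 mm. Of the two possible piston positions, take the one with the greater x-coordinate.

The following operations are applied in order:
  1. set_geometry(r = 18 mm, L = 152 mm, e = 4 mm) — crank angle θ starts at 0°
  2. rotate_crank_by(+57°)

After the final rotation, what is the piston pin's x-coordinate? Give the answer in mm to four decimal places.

set_geometry: r = 18 mm, L = 152 mm, e = 4 mm; θ ← 0°
rotate_crank_by(+57°): θ ← 0° +57° = 57°
crank pin P = (r cos θ, r sin θ) = (9.803503, 15.096070)
h = r sin θ − e = 15.096070 − 4 = 11.096070
x = r cos θ + √(L² − h²) = 9.803503 + √(23104.0 − 123.1228) = 9.803503 + 151.594450 = 161.397952

161.3980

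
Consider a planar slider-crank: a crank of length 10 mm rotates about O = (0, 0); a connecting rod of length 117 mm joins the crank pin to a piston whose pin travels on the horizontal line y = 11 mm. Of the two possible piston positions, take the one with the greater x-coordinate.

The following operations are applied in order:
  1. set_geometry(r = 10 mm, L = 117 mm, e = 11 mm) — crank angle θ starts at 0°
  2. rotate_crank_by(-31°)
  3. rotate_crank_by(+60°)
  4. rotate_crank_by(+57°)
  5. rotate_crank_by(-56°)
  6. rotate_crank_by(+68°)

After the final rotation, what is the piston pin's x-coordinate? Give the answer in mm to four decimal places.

115.6031

set_geometry: r = 10 mm, L = 117 mm, e = 11 mm; θ ← 0°
rotate_crank_by(-31°): θ ← 0° -31° = -31°
rotate_crank_by(+60°): θ ← -31° +60° = 29°
rotate_crank_by(+57°): θ ← 29° +57° = 86°
rotate_crank_by(-56°): θ ← 86° -56° = 30°
rotate_crank_by(+68°): θ ← 30° +68° = 98°
crank pin P = (r cos θ, r sin θ) = (-1.391731, 9.902681)
h = r sin θ − e = 9.902681 − 11 = -1.097319
x = r cos θ + √(L² − h²) = -1.391731 + √(13689.0 − 1.2041) = -1.391731 + 116.994854 = 115.603123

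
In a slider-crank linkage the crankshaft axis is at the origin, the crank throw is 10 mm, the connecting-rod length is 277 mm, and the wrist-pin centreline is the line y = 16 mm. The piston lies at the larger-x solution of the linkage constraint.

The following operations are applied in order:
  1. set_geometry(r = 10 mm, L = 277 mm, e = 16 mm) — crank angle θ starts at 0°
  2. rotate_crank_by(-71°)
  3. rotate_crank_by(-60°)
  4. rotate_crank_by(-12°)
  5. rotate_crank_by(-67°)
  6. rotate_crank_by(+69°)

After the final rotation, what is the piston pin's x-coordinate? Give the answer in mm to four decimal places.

268.3300

set_geometry: r = 10 mm, L = 277 mm, e = 16 mm; θ ← 0°
rotate_crank_by(-71°): θ ← 0° -71° = -71°
rotate_crank_by(-60°): θ ← -71° -60° = -131°
rotate_crank_by(-12°): θ ← -131° -12° = -143°
rotate_crank_by(-67°): θ ← -143° -67° = -210°
rotate_crank_by(+69°): θ ← -210° +69° = -141°
crank pin P = (r cos θ, r sin θ) = (-7.771460, -6.293204)
h = r sin θ − e = -6.293204 − 16 = -22.293204
x = r cos θ + √(L² − h²) = -7.771460 + √(76729.0 − 496.9869) = -7.771460 + 276.101454 = 268.329995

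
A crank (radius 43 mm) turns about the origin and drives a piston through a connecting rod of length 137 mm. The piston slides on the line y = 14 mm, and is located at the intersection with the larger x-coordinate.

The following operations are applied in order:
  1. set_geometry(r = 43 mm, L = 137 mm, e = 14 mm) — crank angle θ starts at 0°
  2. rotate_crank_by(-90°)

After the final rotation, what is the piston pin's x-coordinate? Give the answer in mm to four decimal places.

124.5793

set_geometry: r = 43 mm, L = 137 mm, e = 14 mm; θ ← 0°
rotate_crank_by(-90°): θ ← 0° -90° = -90°
crank pin P = (r cos θ, r sin θ) = (0.000000, -43.000000)
h = r sin θ − e = -43.000000 − 14 = -57.000000
x = r cos θ + √(L² − h²) = 0.000000 + √(18769.0 − 3249.0000) = 0.000000 + 124.579292 = 124.579292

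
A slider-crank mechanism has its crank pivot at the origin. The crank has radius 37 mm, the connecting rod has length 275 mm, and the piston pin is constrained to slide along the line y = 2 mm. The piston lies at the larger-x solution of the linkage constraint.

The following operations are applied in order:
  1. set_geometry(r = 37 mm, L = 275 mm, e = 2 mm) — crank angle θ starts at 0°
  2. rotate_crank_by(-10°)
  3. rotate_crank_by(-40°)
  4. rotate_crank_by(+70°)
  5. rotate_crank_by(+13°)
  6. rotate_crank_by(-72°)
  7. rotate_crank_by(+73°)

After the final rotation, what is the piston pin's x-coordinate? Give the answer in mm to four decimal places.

305.0385

set_geometry: r = 37 mm, L = 275 mm, e = 2 mm; θ ← 0°
rotate_crank_by(-10°): θ ← 0° -10° = -10°
rotate_crank_by(-40°): θ ← -10° -40° = -50°
rotate_crank_by(+70°): θ ← -50° +70° = 20°
rotate_crank_by(+13°): θ ← 20° +13° = 33°
rotate_crank_by(-72°): θ ← 33° -72° = -39°
rotate_crank_by(+73°): θ ← -39° +73° = 34°
crank pin P = (r cos θ, r sin θ) = (30.674390, 20.690137)
h = r sin θ − e = 20.690137 − 2 = 18.690137
x = r cos θ + √(L² − h²) = 30.674390 + √(75625.0 − 349.3212) = 30.674390 + 274.364135 = 305.038526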